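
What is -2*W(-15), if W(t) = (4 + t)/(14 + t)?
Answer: -22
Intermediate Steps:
W(t) = (4 + t)/(14 + t)
-2*W(-15) = -2*(4 - 15)/(14 - 15) = -2*(-11)/(-1) = -(-2)*(-11) = -2*11 = -22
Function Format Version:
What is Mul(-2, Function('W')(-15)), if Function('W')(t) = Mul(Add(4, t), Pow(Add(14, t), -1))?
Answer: -22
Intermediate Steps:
Function('W')(t) = Mul(Pow(Add(14, t), -1), Add(4, t))
Mul(-2, Function('W')(-15)) = Mul(-2, Mul(Pow(Add(14, -15), -1), Add(4, -15))) = Mul(-2, Mul(Pow(-1, -1), -11)) = Mul(-2, Mul(-1, -11)) = Mul(-2, 11) = -22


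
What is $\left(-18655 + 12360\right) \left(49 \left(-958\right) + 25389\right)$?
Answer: $135676135$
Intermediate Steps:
$\left(-18655 + 12360\right) \left(49 \left(-958\right) + 25389\right) = - 6295 \left(-46942 + 25389\right) = \left(-6295\right) \left(-21553\right) = 135676135$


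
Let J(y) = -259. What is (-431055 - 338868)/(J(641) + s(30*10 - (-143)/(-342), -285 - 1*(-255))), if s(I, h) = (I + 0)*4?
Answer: -131656833/160625 ≈ -819.65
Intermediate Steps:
s(I, h) = 4*I (s(I, h) = I*4 = 4*I)
(-431055 - 338868)/(J(641) + s(30*10 - (-143)/(-342), -285 - 1*(-255))) = (-431055 - 338868)/(-259 + 4*(30*10 - (-143)/(-342))) = -769923/(-259 + 4*(300 - (-143)*(-1)/342)) = -769923/(-259 + 4*(300 - 1*143/342)) = -769923/(-259 + 4*(300 - 143/342)) = -769923/(-259 + 4*(102457/342)) = -769923/(-259 + 204914/171) = -769923/160625/171 = -769923*171/160625 = -131656833/160625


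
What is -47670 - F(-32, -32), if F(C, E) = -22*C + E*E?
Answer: -49398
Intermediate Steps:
F(C, E) = E² - 22*C (F(C, E) = -22*C + E² = E² - 22*C)
-47670 - F(-32, -32) = -47670 - ((-32)² - 22*(-32)) = -47670 - (1024 + 704) = -47670 - 1*1728 = -47670 - 1728 = -49398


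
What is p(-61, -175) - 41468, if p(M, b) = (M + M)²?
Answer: -26584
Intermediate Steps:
p(M, b) = 4*M² (p(M, b) = (2*M)² = 4*M²)
p(-61, -175) - 41468 = 4*(-61)² - 41468 = 4*3721 - 41468 = 14884 - 41468 = -26584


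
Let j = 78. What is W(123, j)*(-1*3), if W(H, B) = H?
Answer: -369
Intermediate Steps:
W(123, j)*(-1*3) = 123*(-1*3) = 123*(-3) = -369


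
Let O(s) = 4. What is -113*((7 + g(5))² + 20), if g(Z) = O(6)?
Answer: -15933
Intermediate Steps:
g(Z) = 4
-113*((7 + g(5))² + 20) = -113*((7 + 4)² + 20) = -113*(11² + 20) = -113*(121 + 20) = -113*141 = -15933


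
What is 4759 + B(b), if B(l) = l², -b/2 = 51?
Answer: 15163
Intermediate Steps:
b = -102 (b = -2*51 = -102)
4759 + B(b) = 4759 + (-102)² = 4759 + 10404 = 15163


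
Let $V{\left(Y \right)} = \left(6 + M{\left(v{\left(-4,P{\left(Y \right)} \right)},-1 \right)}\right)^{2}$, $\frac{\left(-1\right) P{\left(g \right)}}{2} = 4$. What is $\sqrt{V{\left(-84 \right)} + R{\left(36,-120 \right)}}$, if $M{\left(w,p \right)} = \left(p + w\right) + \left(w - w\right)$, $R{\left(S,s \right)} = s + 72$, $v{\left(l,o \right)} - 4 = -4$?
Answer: $i \sqrt{23} \approx 4.7958 i$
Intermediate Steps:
$P{\left(g \right)} = -8$ ($P{\left(g \right)} = \left(-2\right) 4 = -8$)
$v{\left(l,o \right)} = 0$ ($v{\left(l,o \right)} = 4 - 4 = 0$)
$R{\left(S,s \right)} = 72 + s$
$M{\left(w,p \right)} = p + w$ ($M{\left(w,p \right)} = \left(p + w\right) + 0 = p + w$)
$V{\left(Y \right)} = 25$ ($V{\left(Y \right)} = \left(6 + \left(-1 + 0\right)\right)^{2} = \left(6 - 1\right)^{2} = 5^{2} = 25$)
$\sqrt{V{\left(-84 \right)} + R{\left(36,-120 \right)}} = \sqrt{25 + \left(72 - 120\right)} = \sqrt{25 - 48} = \sqrt{-23} = i \sqrt{23}$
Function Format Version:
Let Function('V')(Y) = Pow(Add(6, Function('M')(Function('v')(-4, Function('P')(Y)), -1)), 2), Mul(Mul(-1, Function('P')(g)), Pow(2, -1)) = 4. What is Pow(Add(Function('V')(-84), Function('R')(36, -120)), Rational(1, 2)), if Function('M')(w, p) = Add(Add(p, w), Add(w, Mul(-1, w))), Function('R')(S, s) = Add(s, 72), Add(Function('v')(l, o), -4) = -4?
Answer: Mul(I, Pow(23, Rational(1, 2))) ≈ Mul(4.7958, I)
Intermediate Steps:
Function('P')(g) = -8 (Function('P')(g) = Mul(-2, 4) = -8)
Function('v')(l, o) = 0 (Function('v')(l, o) = Add(4, -4) = 0)
Function('R')(S, s) = Add(72, s)
Function('M')(w, p) = Add(p, w) (Function('M')(w, p) = Add(Add(p, w), 0) = Add(p, w))
Function('V')(Y) = 25 (Function('V')(Y) = Pow(Add(6, Add(-1, 0)), 2) = Pow(Add(6, -1), 2) = Pow(5, 2) = 25)
Pow(Add(Function('V')(-84), Function('R')(36, -120)), Rational(1, 2)) = Pow(Add(25, Add(72, -120)), Rational(1, 2)) = Pow(Add(25, -48), Rational(1, 2)) = Pow(-23, Rational(1, 2)) = Mul(I, Pow(23, Rational(1, 2)))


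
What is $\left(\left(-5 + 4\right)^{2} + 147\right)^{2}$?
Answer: $21904$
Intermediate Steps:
$\left(\left(-5 + 4\right)^{2} + 147\right)^{2} = \left(\left(-1\right)^{2} + 147\right)^{2} = \left(1 + 147\right)^{2} = 148^{2} = 21904$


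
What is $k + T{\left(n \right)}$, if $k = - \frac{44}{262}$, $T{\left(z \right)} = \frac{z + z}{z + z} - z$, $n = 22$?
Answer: $- \frac{2773}{131} \approx -21.168$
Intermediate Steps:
$T{\left(z \right)} = 1 - z$ ($T{\left(z \right)} = \frac{2 z}{2 z} - z = 2 z \frac{1}{2 z} - z = 1 - z$)
$k = - \frac{22}{131}$ ($k = \left(-44\right) \frac{1}{262} = - \frac{22}{131} \approx -0.16794$)
$k + T{\left(n \right)} = - \frac{22}{131} + \left(1 - 22\right) = - \frac{22}{131} - 21 = - \frac{2773}{131}$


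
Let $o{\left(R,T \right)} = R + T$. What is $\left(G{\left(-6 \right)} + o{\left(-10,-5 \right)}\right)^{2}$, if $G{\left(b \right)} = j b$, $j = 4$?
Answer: $1521$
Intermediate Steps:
$G{\left(b \right)} = 4 b$
$\left(G{\left(-6 \right)} + o{\left(-10,-5 \right)}\right)^{2} = \left(4 \left(-6\right) - 15\right)^{2} = \left(-24 - 15\right)^{2} = \left(-39\right)^{2} = 1521$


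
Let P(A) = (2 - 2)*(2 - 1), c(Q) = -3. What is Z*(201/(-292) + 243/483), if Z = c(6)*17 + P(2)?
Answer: 444159/47012 ≈ 9.4478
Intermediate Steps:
P(A) = 0 (P(A) = 0*1 = 0)
Z = -51 (Z = -3*17 + 0 = -51 + 0 = -51)
Z*(201/(-292) + 243/483) = -51*(201/(-292) + 243/483) = -51*(201*(-1/292) + 243*(1/483)) = -51*(-201/292 + 81/161) = -51*(-8709/47012) = 444159/47012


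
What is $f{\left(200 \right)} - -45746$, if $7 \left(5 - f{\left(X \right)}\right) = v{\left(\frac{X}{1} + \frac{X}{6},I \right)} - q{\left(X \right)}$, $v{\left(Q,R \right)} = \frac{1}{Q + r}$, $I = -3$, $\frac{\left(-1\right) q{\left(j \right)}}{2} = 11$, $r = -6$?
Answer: $\frac{218400267}{4774} \approx 45748.0$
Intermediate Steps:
$q{\left(j \right)} = -22$ ($q{\left(j \right)} = \left(-2\right) 11 = -22$)
$v{\left(Q,R \right)} = \frac{1}{-6 + Q}$ ($v{\left(Q,R \right)} = \frac{1}{Q - 6} = \frac{1}{-6 + Q}$)
$f{\left(X \right)} = \frac{13}{7} - \frac{1}{7 \left(-6 + \frac{7 X}{6}\right)}$ ($f{\left(X \right)} = 5 - \frac{\frac{1}{-6 + \left(\frac{X}{1} + \frac{X}{6}\right)} - -22}{7} = 5 - \frac{\frac{1}{-6 + \left(X 1 + X \frac{1}{6}\right)} + 22}{7} = 5 - \frac{\frac{1}{-6 + \left(X + \frac{X}{6}\right)} + 22}{7} = 5 - \frac{\frac{1}{-6 + \frac{7 X}{6}} + 22}{7} = 5 - \frac{22 + \frac{1}{-6 + \frac{7 X}{6}}}{7} = 5 - \left(\frac{22}{7} + \frac{1}{7 \left(-6 + \frac{7 X}{6}\right)}\right) = \frac{13}{7} - \frac{1}{7 \left(-6 + \frac{7 X}{6}\right)}$)
$f{\left(200 \right)} - -45746 = \frac{-474 + 91 \cdot 200}{7 \left(-36 + 7 \cdot 200\right)} - -45746 = \frac{-474 + 18200}{7 \left(-36 + 1400\right)} + 45746 = \frac{1}{7} \cdot \frac{1}{1364} \cdot 17726 + 45746 = \frac{8863}{4774} + 45746 = \frac{218400267}{4774}$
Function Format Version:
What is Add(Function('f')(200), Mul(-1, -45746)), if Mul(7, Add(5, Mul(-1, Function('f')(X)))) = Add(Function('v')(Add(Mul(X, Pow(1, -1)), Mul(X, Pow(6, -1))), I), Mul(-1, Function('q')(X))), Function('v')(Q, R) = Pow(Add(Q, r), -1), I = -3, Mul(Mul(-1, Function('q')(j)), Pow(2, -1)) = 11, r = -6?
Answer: Rational(218400267, 4774) ≈ 45748.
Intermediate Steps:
Function('q')(j) = -22 (Function('q')(j) = Mul(-2, 11) = -22)
Function('v')(Q, R) = Pow(Add(-6, Q), -1) (Function('v')(Q, R) = Pow(Add(Q, -6), -1) = Pow(Add(-6, Q), -1))
Function('f')(X) = Add(Rational(13, 7), Mul(Rational(-1, 7), Pow(Add(-6, Mul(Rational(7, 6), X)), -1))) (Function('f')(X) = Add(5, Mul(Rational(-1, 7), Add(Pow(Add(-6, Add(Mul(X, Pow(1, -1)), Mul(X, Pow(6, -1)))), -1), Mul(-1, -22)))) = Add(5, Mul(Rational(-1, 7), Add(Pow(Add(-6, Add(Mul(X, 1), Mul(X, Rational(1, 6)))), -1), 22))) = Add(5, Mul(Rational(-1, 7), Add(Pow(Add(-6, Add(X, Mul(Rational(1, 6), X))), -1), 22))) = Add(5, Mul(Rational(-1, 7), Add(Pow(Add(-6, Mul(Rational(7, 6), X)), -1), 22))) = Add(5, Mul(Rational(-1, 7), Add(22, Pow(Add(-6, Mul(Rational(7, 6), X)), -1)))) = Add(5, Add(Rational(-22, 7), Mul(Rational(-1, 7), Pow(Add(-6, Mul(Rational(7, 6), X)), -1)))) = Add(Rational(13, 7), Mul(Rational(-1, 7), Pow(Add(-6, Mul(Rational(7, 6), X)), -1))))
Add(Function('f')(200), Mul(-1, -45746)) = Add(Mul(Rational(1, 7), Pow(Add(-36, Mul(7, 200)), -1), Add(-474, Mul(91, 200))), Mul(-1, -45746)) = Add(Mul(Rational(1, 7), Pow(Add(-36, 1400), -1), Add(-474, 18200)), 45746) = Add(Mul(Rational(1, 7), Pow(1364, -1), 17726), 45746) = Add(Mul(Rational(1, 7), Rational(1, 1364), 17726), 45746) = Add(Rational(8863, 4774), 45746) = Rational(218400267, 4774)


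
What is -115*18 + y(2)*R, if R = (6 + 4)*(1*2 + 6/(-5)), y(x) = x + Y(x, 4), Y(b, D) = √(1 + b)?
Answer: -2054 + 8*√3 ≈ -2040.1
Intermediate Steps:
y(x) = x + √(1 + x)
R = 8 (R = 10*(2 + 6*(-⅕)) = 10*(2 - 6/5) = 10*(⅘) = 8)
-115*18 + y(2)*R = -115*18 + (2 + √(1 + 2))*8 = -2070 + (2 + √3)*8 = -2070 + (16 + 8*√3) = -2054 + 8*√3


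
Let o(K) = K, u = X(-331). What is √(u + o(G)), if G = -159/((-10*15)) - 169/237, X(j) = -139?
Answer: I*√778800486/2370 ≈ 11.775*I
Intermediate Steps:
u = -139
G = 4111/11850 (G = -159/(-150) - 169*1/237 = -159*(-1/150) - 169/237 = 53/50 - 169/237 = 4111/11850 ≈ 0.34692)
√(u + o(G)) = √(-139 + 4111/11850) = √(-1643039/11850) = I*√778800486/2370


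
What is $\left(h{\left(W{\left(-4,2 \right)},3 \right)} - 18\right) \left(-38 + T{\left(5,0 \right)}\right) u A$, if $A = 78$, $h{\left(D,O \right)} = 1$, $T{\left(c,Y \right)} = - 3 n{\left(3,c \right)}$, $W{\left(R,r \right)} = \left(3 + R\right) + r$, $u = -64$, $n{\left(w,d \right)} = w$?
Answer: $-3988608$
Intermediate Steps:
$W{\left(R,r \right)} = 3 + R + r$
$T{\left(c,Y \right)} = -9$ ($T{\left(c,Y \right)} = \left(-3\right) 3 = -9$)
$\left(h{\left(W{\left(-4,2 \right)},3 \right)} - 18\right) \left(-38 + T{\left(5,0 \right)}\right) u A = \left(1 - 18\right) \left(-38 - 9\right) \left(-64\right) 78 = \left(-17\right) \left(-47\right) \left(-64\right) 78 = 799 \left(-64\right) 78 = \left(-51136\right) 78 = -3988608$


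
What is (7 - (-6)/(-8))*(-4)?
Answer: -25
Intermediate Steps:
(7 - (-6)/(-8))*(-4) = (7 - (-6)*(-1)/8)*(-4) = (7 - 1*¾)*(-4) = (7 - ¾)*(-4) = (25/4)*(-4) = -25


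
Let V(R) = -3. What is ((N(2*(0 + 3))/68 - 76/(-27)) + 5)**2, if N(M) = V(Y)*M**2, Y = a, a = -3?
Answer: 8168164/210681 ≈ 38.770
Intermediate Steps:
Y = -3
N(M) = -3*M**2
((N(2*(0 + 3))/68 - 76/(-27)) + 5)**2 = ((-3*4*(0 + 3)**2/68 - 76/(-27)) + 5)**2 = ((-3*(2*3)**2*(1/68) - 76*(-1/27)) + 5)**2 = ((-3*6**2*(1/68) + 76/27) + 5)**2 = ((-3*36*(1/68) + 76/27) + 5)**2 = ((-108*1/68 + 76/27) + 5)**2 = ((-27/17 + 76/27) + 5)**2 = (563/459 + 5)**2 = (2858/459)**2 = 8168164/210681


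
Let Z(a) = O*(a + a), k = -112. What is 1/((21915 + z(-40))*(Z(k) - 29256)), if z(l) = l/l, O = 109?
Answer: -1/1176275552 ≈ -8.5014e-10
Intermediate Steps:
z(l) = 1
Z(a) = 218*a (Z(a) = 109*(a + a) = 109*(2*a) = 218*a)
1/((21915 + z(-40))*(Z(k) - 29256)) = 1/((21915 + 1)*(218*(-112) - 29256)) = 1/(21916*(-24416 - 29256)) = 1/(21916*(-53672)) = 1/(-1176275552) = -1/1176275552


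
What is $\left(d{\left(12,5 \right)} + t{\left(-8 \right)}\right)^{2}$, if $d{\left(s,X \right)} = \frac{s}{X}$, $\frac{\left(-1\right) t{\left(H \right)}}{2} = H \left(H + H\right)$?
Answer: $\frac{1607824}{25} \approx 64313.0$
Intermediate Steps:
$t{\left(H \right)} = - 4 H^{2}$ ($t{\left(H \right)} = - 2 H \left(H + H\right) = - 2 H 2 H = - 2 \cdot 2 H^{2} = - 4 H^{2}$)
$\left(d{\left(12,5 \right)} + t{\left(-8 \right)}\right)^{2} = \left(\frac{12}{5} - 4 \left(-8\right)^{2}\right)^{2} = \left(12 \cdot \frac{1}{5} - 256\right)^{2} = \left(\frac{12}{5} - 256\right)^{2} = \left(- \frac{1268}{5}\right)^{2} = \frac{1607824}{25}$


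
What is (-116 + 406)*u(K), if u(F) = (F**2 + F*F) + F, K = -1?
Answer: 290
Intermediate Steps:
u(F) = F + 2*F**2 (u(F) = (F**2 + F**2) + F = 2*F**2 + F = F + 2*F**2)
(-116 + 406)*u(K) = (-116 + 406)*(-(1 + 2*(-1))) = 290*(-(1 - 2)) = 290*(-1*(-1)) = 290*1 = 290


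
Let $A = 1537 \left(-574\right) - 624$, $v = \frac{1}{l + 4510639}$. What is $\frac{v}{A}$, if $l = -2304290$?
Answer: $- \frac{1}{1947901690838} \approx -5.1337 \cdot 10^{-13}$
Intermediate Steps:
$v = \frac{1}{2206349}$ ($v = \frac{1}{-2304290 + 4510639} = \frac{1}{2206349} \approx 4.5324 \cdot 10^{-7}$)
$A = -882862$ ($A = -882238 - 624 = -882862$)
$\frac{v}{A} = \frac{1}{2206349 \left(-882862\right)} = \frac{1}{2206349} \left(- \frac{1}{882862}\right) = - \frac{1}{1947901690838}$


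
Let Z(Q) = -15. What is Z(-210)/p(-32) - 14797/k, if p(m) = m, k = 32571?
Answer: 15061/1042272 ≈ 0.014450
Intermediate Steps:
Z(-210)/p(-32) - 14797/k = -15/(-32) - 14797/32571 = -15*(-1/32) - 14797*1/32571 = 15/32 - 14797/32571 = 15061/1042272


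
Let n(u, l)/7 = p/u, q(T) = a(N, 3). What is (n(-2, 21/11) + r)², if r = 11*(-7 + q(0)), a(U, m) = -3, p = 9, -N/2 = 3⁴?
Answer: 80089/4 ≈ 20022.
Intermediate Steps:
N = -162 (N = -2*3⁴ = -2*81 = -162)
q(T) = -3
n(u, l) = 63/u (n(u, l) = 7*(9/u) = 63/u)
r = -110 (r = 11*(-7 - 3) = 11*(-10) = -110)
(n(-2, 21/11) + r)² = (63/(-2) - 110)² = (63*(-½) - 110)² = (-63/2 - 110)² = (-283/2)² = 80089/4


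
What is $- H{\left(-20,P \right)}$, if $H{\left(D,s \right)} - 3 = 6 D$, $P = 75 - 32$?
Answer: $117$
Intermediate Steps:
$P = 43$
$H{\left(D,s \right)} = 3 + 6 D$
$- H{\left(-20,P \right)} = - (3 + 6 \left(-20\right)) = - (3 - 120) = \left(-1\right) \left(-117\right) = 117$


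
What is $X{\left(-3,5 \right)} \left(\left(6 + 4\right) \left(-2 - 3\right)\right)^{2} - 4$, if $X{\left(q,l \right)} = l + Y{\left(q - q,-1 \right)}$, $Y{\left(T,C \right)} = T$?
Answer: $12496$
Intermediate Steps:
$X{\left(q,l \right)} = l$ ($X{\left(q,l \right)} = l + \left(q - q\right) = l + 0 = l$)
$X{\left(-3,5 \right)} \left(\left(6 + 4\right) \left(-2 - 3\right)\right)^{2} - 4 = 5 \left(\left(6 + 4\right) \left(-2 - 3\right)\right)^{2} - 4 = 5 \left(10 \left(-5\right)\right)^{2} - 4 = 5 \left(-50\right)^{2} - 4 = 5 \cdot 2500 - 4 = 12500 - 4 = 12496$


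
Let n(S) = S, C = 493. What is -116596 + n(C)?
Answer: -116103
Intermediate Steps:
-116596 + n(C) = -116596 + 493 = -116103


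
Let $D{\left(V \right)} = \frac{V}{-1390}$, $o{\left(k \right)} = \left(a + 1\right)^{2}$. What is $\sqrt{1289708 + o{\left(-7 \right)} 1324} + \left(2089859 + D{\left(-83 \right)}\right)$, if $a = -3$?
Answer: $\frac{2904904093}{1390} + 2 \sqrt{323751} \approx 2.091 \cdot 10^{6}$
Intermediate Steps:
$o{\left(k \right)} = 4$ ($o{\left(k \right)} = \left(-3 + 1\right)^{2} = \left(-2\right)^{2} = 4$)
$D{\left(V \right)} = - \frac{V}{1390}$ ($D{\left(V \right)} = V \left(- \frac{1}{1390}\right) = - \frac{V}{1390}$)
$\sqrt{1289708 + o{\left(-7 \right)} 1324} + \left(2089859 + D{\left(-83 \right)}\right) = \sqrt{1289708 + 4 \cdot 1324} + \left(2089859 - - \frac{83}{1390}\right) = \sqrt{1289708 + 5296} + \left(2089859 + \frac{83}{1390}\right) = \sqrt{1295004} + \frac{2904904093}{1390} = 2 \sqrt{323751} + \frac{2904904093}{1390} = \frac{2904904093}{1390} + 2 \sqrt{323751}$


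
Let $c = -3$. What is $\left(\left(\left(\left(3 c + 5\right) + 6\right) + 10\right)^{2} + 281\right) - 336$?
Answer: $89$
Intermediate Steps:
$\left(\left(\left(\left(3 c + 5\right) + 6\right) + 10\right)^{2} + 281\right) - 336 = \left(\left(\left(\left(3 \left(-3\right) + 5\right) + 6\right) + 10\right)^{2} + 281\right) - 336 = \left(\left(\left(\left(-9 + 5\right) + 6\right) + 10\right)^{2} + 281\right) - 336 = \left(\left(\left(-4 + 6\right) + 10\right)^{2} + 281\right) - 336 = \left(\left(2 + 10\right)^{2} + 281\right) - 336 = \left(12^{2} + 281\right) - 336 = \left(144 + 281\right) - 336 = 425 - 336 = 89$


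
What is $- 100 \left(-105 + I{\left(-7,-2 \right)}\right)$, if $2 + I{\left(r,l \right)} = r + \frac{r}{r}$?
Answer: $11300$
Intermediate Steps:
$I{\left(r,l \right)} = -1 + r$ ($I{\left(r,l \right)} = -2 + \left(r + \frac{r}{r}\right) = -2 + \left(r + 1\right) = -2 + \left(1 + r\right) = -1 + r$)
$- 100 \left(-105 + I{\left(-7,-2 \right)}\right) = - 100 \left(-105 - 8\right) = \left(-100\right) \left(-113\right) = 11300$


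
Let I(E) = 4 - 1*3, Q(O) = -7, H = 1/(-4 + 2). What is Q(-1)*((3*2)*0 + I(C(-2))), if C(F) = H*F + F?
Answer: -7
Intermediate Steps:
H = -½ (H = 1/(-2) = -½ ≈ -0.50000)
C(F) = F/2 (C(F) = -F/2 + F = F/2)
I(E) = 1 (I(E) = 4 - 3 = 1)
Q(-1)*((3*2)*0 + I(C(-2))) = -7*((3*2)*0 + 1) = -7*(6*0 + 1) = -7*(0 + 1) = -7*1 = -7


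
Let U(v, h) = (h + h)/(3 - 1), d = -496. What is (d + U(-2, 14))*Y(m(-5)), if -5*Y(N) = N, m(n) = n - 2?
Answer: -3374/5 ≈ -674.80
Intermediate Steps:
m(n) = -2 + n
U(v, h) = h (U(v, h) = (2*h)/2 = (2*h)*(½) = h)
Y(N) = -N/5
(d + U(-2, 14))*Y(m(-5)) = (-496 + 14)*(-(-2 - 5)/5) = -(-482)*(-7)/5 = -482*7/5 = -3374/5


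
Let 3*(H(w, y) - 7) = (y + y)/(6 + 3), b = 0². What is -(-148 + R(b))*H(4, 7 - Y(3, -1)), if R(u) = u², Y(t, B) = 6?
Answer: 28268/27 ≈ 1047.0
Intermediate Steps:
b = 0
H(w, y) = 7 + 2*y/27 (H(w, y) = 7 + ((y + y)/(6 + 3))/3 = 7 + ((2*y)/9)/3 = 7 + ((2*y)*(⅑))/3 = 7 + (2*y/9)/3 = 7 + 2*y/27)
-(-148 + R(b))*H(4, 7 - Y(3, -1)) = -(-148 + 0²)*(7 + 2*(7 - 1*6)/27) = -(-148 + 0)*(7 + 2*(7 - 6)/27) = -(-148)*(7 + (2/27)*1) = -(-148)*(7 + 2/27) = -(-148)*191/27 = -1*(-28268/27) = 28268/27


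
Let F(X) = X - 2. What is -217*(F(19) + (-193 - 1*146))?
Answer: 69874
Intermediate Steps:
F(X) = -2 + X
-217*(F(19) + (-193 - 1*146)) = -217*((-2 + 19) + (-193 - 1*146)) = -217*(17 + (-193 - 146)) = -217*(17 - 339) = -217*(-322) = 69874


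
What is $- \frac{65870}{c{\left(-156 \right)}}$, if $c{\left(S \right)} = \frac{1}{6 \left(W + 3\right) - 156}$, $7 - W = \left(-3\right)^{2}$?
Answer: $9880500$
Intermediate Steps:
$W = -2$ ($W = 7 - \left(-3\right)^{2} = 7 - 9 = -2$)
$c{\left(S \right)} = - \frac{1}{150}$ ($c{\left(S \right)} = \frac{1}{6 \left(-2 + 3\right) - 156} = \frac{1}{6 \cdot 1 - 156} = \frac{1}{6 - 156} = \frac{1}{-150} = - \frac{1}{150}$)
$- \frac{65870}{c{\left(-156 \right)}} = - \frac{65870}{- \frac{1}{150}} = \left(-65870\right) \left(-150\right) = 9880500$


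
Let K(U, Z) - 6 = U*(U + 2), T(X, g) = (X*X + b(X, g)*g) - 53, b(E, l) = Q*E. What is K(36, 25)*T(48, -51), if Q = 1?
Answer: -270678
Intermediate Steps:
b(E, l) = E (b(E, l) = 1*E = E)
T(X, g) = -53 + X² + X*g (T(X, g) = (X*X + X*g) - 53 = (X² + X*g) - 53 = -53 + X² + X*g)
K(U, Z) = 6 + U*(2 + U) (K(U, Z) = 6 + U*(U + 2) = 6 + U*(2 + U))
K(36, 25)*T(48, -51) = (6 + 36² + 2*36)*(-53 + 48² + 48*(-51)) = (6 + 1296 + 72)*(-53 + 2304 - 2448) = 1374*(-197) = -270678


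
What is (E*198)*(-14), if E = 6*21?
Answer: -349272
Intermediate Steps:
E = 126
(E*198)*(-14) = (126*198)*(-14) = 24948*(-14) = -349272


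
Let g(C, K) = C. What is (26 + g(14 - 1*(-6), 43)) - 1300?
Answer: -1254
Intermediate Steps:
(26 + g(14 - 1*(-6), 43)) - 1300 = (26 + (14 - 1*(-6))) - 1300 = (26 + (14 + 6)) - 1300 = (26 + 20) - 1300 = 46 - 1300 = -1254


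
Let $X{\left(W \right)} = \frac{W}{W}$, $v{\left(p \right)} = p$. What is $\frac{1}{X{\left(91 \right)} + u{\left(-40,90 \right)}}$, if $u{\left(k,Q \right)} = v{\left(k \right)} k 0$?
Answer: $1$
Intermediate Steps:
$X{\left(W \right)} = 1$
$u{\left(k,Q \right)} = 0$ ($u{\left(k,Q \right)} = k k 0 = k^{2} \cdot 0 = 0$)
$\frac{1}{X{\left(91 \right)} + u{\left(-40,90 \right)}} = \frac{1}{1 + 0} = 1^{-1} = 1$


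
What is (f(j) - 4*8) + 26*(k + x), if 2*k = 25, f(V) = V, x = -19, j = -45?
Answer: -246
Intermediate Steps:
k = 25/2 (k = (½)*25 = 25/2 ≈ 12.500)
(f(j) - 4*8) + 26*(k + x) = (-45 - 4*8) + 26*(25/2 - 19) = (-45 - 32) + 26*(-13/2) = -77 - 169 = -246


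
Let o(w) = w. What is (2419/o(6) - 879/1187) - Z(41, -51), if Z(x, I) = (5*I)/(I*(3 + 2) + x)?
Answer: 152881199/381027 ≈ 401.23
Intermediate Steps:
Z(x, I) = 5*I/(x + 5*I) (Z(x, I) = (5*I)/(I*5 + x) = (5*I)/(5*I + x) = (5*I)/(x + 5*I) = 5*I/(x + 5*I))
(2419/o(6) - 879/1187) - Z(41, -51) = (2419/6 - 879/1187) - 5*(-51)/(41 + 5*(-51)) = (2419*(⅙) - 879*1/1187) - 5*(-51)/(41 - 255) = (2419/6 - 879/1187) - 5*(-51)/(-214) = 2866079/7122 - 5*(-51)*(-1)/214 = 2866079/7122 - 1*255/214 = 2866079/7122 - 255/214 = 152881199/381027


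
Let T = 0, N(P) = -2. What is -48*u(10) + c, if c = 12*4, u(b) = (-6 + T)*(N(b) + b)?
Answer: 2352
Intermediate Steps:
u(b) = 12 - 6*b (u(b) = (-6 + 0)*(-2 + b) = -6*(-2 + b) = 12 - 6*b)
c = 48
-48*u(10) + c = -48*(12 - 6*10) + 48 = -48*(12 - 60) + 48 = -48*(-48) + 48 = 2304 + 48 = 2352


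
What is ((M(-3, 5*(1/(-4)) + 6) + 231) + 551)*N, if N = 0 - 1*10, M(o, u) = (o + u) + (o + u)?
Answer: -7855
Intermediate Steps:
M(o, u) = 2*o + 2*u
N = -10 (N = 0 - 10 = -10)
((M(-3, 5*(1/(-4)) + 6) + 231) + 551)*N = (((2*(-3) + 2*(5*(1/(-4)) + 6)) + 231) + 551)*(-10) = (((-6 + 2*(5*(1*(-1/4)) + 6)) + 231) + 551)*(-10) = (((-6 + 2*(5*(-1/4) + 6)) + 231) + 551)*(-10) = (((-6 + 2*(-5/4 + 6)) + 231) + 551)*(-10) = (((-6 + 2*(19/4)) + 231) + 551)*(-10) = (((-6 + 19/2) + 231) + 551)*(-10) = ((7/2 + 231) + 551)*(-10) = (469/2 + 551)*(-10) = (1571/2)*(-10) = -7855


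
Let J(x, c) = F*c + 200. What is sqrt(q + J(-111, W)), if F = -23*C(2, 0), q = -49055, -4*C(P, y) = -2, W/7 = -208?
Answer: I*sqrt(32111) ≈ 179.2*I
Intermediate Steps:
W = -1456 (W = 7*(-208) = -1456)
C(P, y) = 1/2 (C(P, y) = -1/4*(-2) = 1/2)
F = -23/2 (F = -23*1/2 = -23/2 ≈ -11.500)
J(x, c) = 200 - 23*c/2 (J(x, c) = -23*c/2 + 200 = 200 - 23*c/2)
sqrt(q + J(-111, W)) = sqrt(-49055 + (200 - 23/2*(-1456))) = sqrt(-49055 + (200 + 16744)) = sqrt(-49055 + 16944) = sqrt(-32111) = I*sqrt(32111)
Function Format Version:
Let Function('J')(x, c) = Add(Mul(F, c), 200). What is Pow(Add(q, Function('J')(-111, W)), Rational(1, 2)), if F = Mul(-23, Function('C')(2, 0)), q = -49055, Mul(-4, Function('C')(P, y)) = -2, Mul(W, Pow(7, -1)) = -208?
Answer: Mul(I, Pow(32111, Rational(1, 2))) ≈ Mul(179.20, I)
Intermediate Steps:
W = -1456 (W = Mul(7, -208) = -1456)
Function('C')(P, y) = Rational(1, 2) (Function('C')(P, y) = Mul(Rational(-1, 4), -2) = Rational(1, 2))
F = Rational(-23, 2) (F = Mul(-23, Rational(1, 2)) = Rational(-23, 2) ≈ -11.500)
Function('J')(x, c) = Add(200, Mul(Rational(-23, 2), c)) (Function('J')(x, c) = Add(Mul(Rational(-23, 2), c), 200) = Add(200, Mul(Rational(-23, 2), c)))
Pow(Add(q, Function('J')(-111, W)), Rational(1, 2)) = Pow(Add(-49055, Add(200, Mul(Rational(-23, 2), -1456))), Rational(1, 2)) = Pow(Add(-49055, Add(200, 16744)), Rational(1, 2)) = Pow(Add(-49055, 16944), Rational(1, 2)) = Pow(-32111, Rational(1, 2)) = Mul(I, Pow(32111, Rational(1, 2)))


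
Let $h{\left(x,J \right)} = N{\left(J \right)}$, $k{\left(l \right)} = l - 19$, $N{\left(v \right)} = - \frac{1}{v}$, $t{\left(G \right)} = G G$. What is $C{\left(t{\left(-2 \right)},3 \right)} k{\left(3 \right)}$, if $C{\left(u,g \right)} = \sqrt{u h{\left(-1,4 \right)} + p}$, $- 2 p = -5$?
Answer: $- 8 \sqrt{6} \approx -19.596$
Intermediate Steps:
$t{\left(G \right)} = G^{2}$
$p = \frac{5}{2}$ ($p = \left(- \frac{1}{2}\right) \left(-5\right) = \frac{5}{2} \approx 2.5$)
$k{\left(l \right)} = -19 + l$
$h{\left(x,J \right)} = - \frac{1}{J}$
$C{\left(u,g \right)} = \sqrt{\frac{5}{2} - \frac{u}{4}}$ ($C{\left(u,g \right)} = \sqrt{u \left(- \frac{1}{4}\right) + \frac{5}{2}} = \sqrt{- \frac{u}{4} + \frac{5}{2}} = \sqrt{\frac{5}{2} - \frac{u}{4}}$)
$C{\left(t{\left(-2 \right)},3 \right)} k{\left(3 \right)} = \frac{\sqrt{10 - \left(-2\right)^{2}}}{2} \left(-19 + 3\right) = \frac{\sqrt{10 - 4}}{2} \left(-16\right) = \frac{\sqrt{6}}{2} \left(-16\right) = - 8 \sqrt{6}$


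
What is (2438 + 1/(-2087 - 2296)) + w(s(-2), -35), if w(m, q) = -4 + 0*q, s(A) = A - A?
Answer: 10668221/4383 ≈ 2434.0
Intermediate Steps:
s(A) = 0
w(m, q) = -4 (w(m, q) = -4 + 0 = -4)
(2438 + 1/(-2087 - 2296)) + w(s(-2), -35) = (2438 + 1/(-2087 - 2296)) - 4 = (2438 + 1/(-4383)) - 4 = (2438 - 1/4383) - 4 = 10685753/4383 - 4 = 10668221/4383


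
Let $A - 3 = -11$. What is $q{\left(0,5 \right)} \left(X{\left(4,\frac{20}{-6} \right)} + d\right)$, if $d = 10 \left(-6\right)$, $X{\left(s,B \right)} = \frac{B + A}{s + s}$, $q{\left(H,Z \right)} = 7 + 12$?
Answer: $- \frac{14003}{12} \approx -1166.9$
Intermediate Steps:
$A = -8$ ($A = 3 - 11 = -8$)
$q{\left(H,Z \right)} = 19$
$X{\left(s,B \right)} = \frac{-8 + B}{2 s}$ ($X{\left(s,B \right)} = \frac{B - 8}{s + s} = \frac{-8 + B}{2 s}$)
$d = -60$
$q{\left(0,5 \right)} \left(X{\left(4,\frac{20}{-6} \right)} + d\right) = 19 \left(\frac{-8 + \frac{20}{-6}}{2 \cdot 4} - 60\right) = 19 \left(\frac{1}{2} \cdot \frac{1}{4} \left(-8 + 20 \left(- \frac{1}{6}\right)\right) - 60\right) = 19 \left(\frac{1}{2} \cdot \frac{1}{4} \left(-8 - \frac{10}{3}\right) - 60\right) = 19 \left(\frac{1}{2} \cdot \frac{1}{4} \left(- \frac{34}{3}\right) - 60\right) = 19 \left(- \frac{17}{12} - 60\right) = 19 \left(- \frac{737}{12}\right) = - \frac{14003}{12}$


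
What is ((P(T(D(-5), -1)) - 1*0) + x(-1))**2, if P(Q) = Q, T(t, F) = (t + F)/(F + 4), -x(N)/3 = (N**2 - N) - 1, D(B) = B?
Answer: 25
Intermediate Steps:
x(N) = 3 - 3*N**2 + 3*N (x(N) = -3*((N**2 - N) - 1) = -3*(-1 + N**2 - N) = 3 - 3*N**2 + 3*N)
T(t, F) = (F + t)/(4 + F)
((P(T(D(-5), -1)) - 1*0) + x(-1))**2 = (((-1 - 5)/(4 - 1) - 1*0) + (3 - 3*(-1)**2 + 3*(-1)))**2 = ((-6/3 + 0) + (3 - 3*1 - 3))**2 = (((1/3)*(-6) + 0) + (3 - 3 - 3))**2 = ((-2 + 0) - 3)**2 = (-2 - 3)**2 = (-5)**2 = 25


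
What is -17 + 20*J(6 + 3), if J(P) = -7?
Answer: -157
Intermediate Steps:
-17 + 20*J(6 + 3) = -17 + 20*(-7) = -17 - 140 = -157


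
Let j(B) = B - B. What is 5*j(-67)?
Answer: 0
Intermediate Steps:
j(B) = 0
5*j(-67) = 5*0 = 0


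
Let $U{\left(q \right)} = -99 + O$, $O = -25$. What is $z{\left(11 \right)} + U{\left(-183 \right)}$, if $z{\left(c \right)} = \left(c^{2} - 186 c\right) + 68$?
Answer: $-1981$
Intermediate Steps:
$z{\left(c \right)} = 68 + c^{2} - 186 c$
$U{\left(q \right)} = -124$ ($U{\left(q \right)} = -99 - 25 = -124$)
$z{\left(11 \right)} + U{\left(-183 \right)} = \left(68 + 11^{2} - 2046\right) - 124 = \left(68 + 121 - 2046\right) - 124 = -1857 - 124 = -1981$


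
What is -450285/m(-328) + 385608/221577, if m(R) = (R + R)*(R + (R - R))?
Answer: -5600765767/15892093312 ≈ -0.35242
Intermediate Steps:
m(R) = 2*R² (m(R) = (2*R)*(R + 0) = (2*R)*R = 2*R²)
-450285/m(-328) + 385608/221577 = -450285/(2*(-328)²) + 385608/221577 = -450285/(2*107584) + 385608*(1/221577) = -450285/215168 + 128536/73859 = -5600765767/15892093312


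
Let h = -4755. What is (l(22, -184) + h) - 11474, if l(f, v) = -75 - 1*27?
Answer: -16331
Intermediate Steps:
l(f, v) = -102 (l(f, v) = -75 - 27 = -102)
(l(22, -184) + h) - 11474 = (-102 - 4755) - 11474 = -4857 - 11474 = -16331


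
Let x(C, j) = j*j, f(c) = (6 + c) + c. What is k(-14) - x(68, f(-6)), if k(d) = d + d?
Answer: -64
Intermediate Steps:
f(c) = 6 + 2*c
k(d) = 2*d
x(C, j) = j²
k(-14) - x(68, f(-6)) = 2*(-14) - (6 + 2*(-6))² = -28 - (6 - 12)² = -28 - 1*(-6)² = -28 - 1*36 = -28 - 36 = -64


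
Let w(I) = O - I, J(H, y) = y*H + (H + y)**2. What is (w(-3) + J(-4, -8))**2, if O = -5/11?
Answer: 3857296/121 ≈ 31878.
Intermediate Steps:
J(H, y) = (H + y)**2 + H*y (J(H, y) = H*y + (H + y)**2 = (H + y)**2 + H*y)
O = -5/11 (O = -5*1/11 = -5/11 ≈ -0.45455)
w(I) = -5/11 - I
(w(-3) + J(-4, -8))**2 = ((-5/11 - 1*(-3)) + ((-4 - 8)**2 - 4*(-8)))**2 = ((-5/11 + 3) + ((-12)**2 + 32))**2 = (28/11 + (144 + 32))**2 = (28/11 + 176)**2 = (1964/11)**2 = 3857296/121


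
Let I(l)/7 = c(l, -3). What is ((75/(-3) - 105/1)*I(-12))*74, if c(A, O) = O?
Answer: 202020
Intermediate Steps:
I(l) = -21 (I(l) = 7*(-3) = -21)
((75/(-3) - 105/1)*I(-12))*74 = ((75/(-3) - 105/1)*(-21))*74 = ((75*(-⅓) - 105*1)*(-21))*74 = ((-25 - 105)*(-21))*74 = -130*(-21)*74 = 2730*74 = 202020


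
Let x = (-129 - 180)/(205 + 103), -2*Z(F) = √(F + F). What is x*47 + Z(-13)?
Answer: -14523/308 - I*√26/2 ≈ -47.153 - 2.5495*I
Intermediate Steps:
Z(F) = -√2*√F/2 (Z(F) = -√(F + F)/2 = -√2*√F/2)
x = -309/308 ≈ -1.0032
x*47 + Z(-13) = -309/308*47 - √2*√(-13)/2 = -14523/308 - √2*I*√13/2 = -14523/308 - I*√26/2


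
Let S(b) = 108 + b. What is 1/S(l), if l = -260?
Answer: -1/152 ≈ -0.0065789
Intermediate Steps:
1/S(l) = 1/(108 - 260) = 1/(-152) = -1/152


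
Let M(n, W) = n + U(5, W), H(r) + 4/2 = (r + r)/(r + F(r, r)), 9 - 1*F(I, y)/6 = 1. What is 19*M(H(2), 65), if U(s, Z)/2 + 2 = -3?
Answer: -5662/25 ≈ -226.48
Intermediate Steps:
F(I, y) = 48 (F(I, y) = 54 - 6*1 = 54 - 6 = 48)
U(s, Z) = -10 (U(s, Z) = -4 + 2*(-3) = -4 - 6 = -10)
H(r) = -2 + 2*r/(48 + r) (H(r) = -2 + (r + r)/(r + 48) = -2 + (2*r)/(48 + r) = -2 + 2*r/(48 + r))
M(n, W) = -10 + n (M(n, W) = n - 10 = -10 + n)
19*M(H(2), 65) = 19*(-10 - 96/(48 + 2)) = 19*(-10 - 96/50) = 19*(-10 - 96*1/50) = 19*(-10 - 48/25) = 19*(-298/25) = -5662/25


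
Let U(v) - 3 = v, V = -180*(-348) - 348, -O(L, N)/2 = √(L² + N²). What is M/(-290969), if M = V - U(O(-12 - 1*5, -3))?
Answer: -62289/290969 - 2*√298/290969 ≈ -0.21419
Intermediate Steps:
O(L, N) = -2*√(L² + N²)
V = 62292 (V = 62640 - 348 = 62292)
U(v) = 3 + v
M = 62289 + 2*√298 (M = 62292 - (3 - 2*√((-12 - 1*5)² + (-3)²)) = 62292 - (3 - 2*√((-12 - 5)² + 9)) = 62292 - (3 - 2*√((-17)² + 9)) = 62292 - (3 - 2*√(289 + 9)) = 62292 - (3 - 2*√298) = 62292 + (-3 + 2*√298) = 62289 + 2*√298 ≈ 62324.)
M/(-290969) = (62289 + 2*√298)/(-290969) = (62289 + 2*√298)*(-1/290969) = -62289/290969 - 2*√298/290969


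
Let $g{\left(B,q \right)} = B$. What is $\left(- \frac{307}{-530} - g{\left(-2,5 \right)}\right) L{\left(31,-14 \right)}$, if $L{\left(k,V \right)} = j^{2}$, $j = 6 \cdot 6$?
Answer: $\frac{885816}{265} \approx 3342.7$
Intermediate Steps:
$j = 36$
$L{\left(k,V \right)} = 1296$ ($L{\left(k,V \right)} = 36^{2} = 1296$)
$\left(- \frac{307}{-530} - g{\left(-2,5 \right)}\right) L{\left(31,-14 \right)} = \left(- \frac{307}{-530} - -2\right) 1296 = \left(\left(-307\right) \left(- \frac{1}{530}\right) + 2\right) 1296 = \left(\frac{307}{530} + 2\right) 1296 = \frac{1367}{530} \cdot 1296 = \frac{885816}{265}$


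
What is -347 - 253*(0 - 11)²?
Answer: -30960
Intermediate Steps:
-347 - 253*(0 - 11)² = -347 - 253*(-11)² = -347 - 253*121 = -347 - 30613 = -30960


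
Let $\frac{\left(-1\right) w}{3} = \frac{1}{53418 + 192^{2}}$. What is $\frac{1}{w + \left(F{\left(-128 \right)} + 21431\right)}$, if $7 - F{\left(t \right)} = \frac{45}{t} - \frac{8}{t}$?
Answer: $\frac{1926016}{41290487683} \approx 4.6646 \cdot 10^{-5}$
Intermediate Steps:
$F{\left(t \right)} = 7 - \frac{37}{t}$ ($F{\left(t \right)} = 7 - \left(\frac{45}{t} - \frac{8}{t}\right) = 7 - \frac{37}{t}$)
$w = - \frac{1}{30094}$ ($w = - \frac{3}{53418 + 192^{2}} = - \frac{3}{53418 + 36864} = - \frac{3}{90282} = \left(-3\right) \frac{1}{90282} = - \frac{1}{30094} \approx -3.3229 \cdot 10^{-5}$)
$\frac{1}{w + \left(F{\left(-128 \right)} + 21431\right)} = \frac{1}{- \frac{1}{30094} + \left(\left(7 - \frac{37}{-128}\right) + 21431\right)} = \frac{1}{- \frac{1}{30094} + \left(\left(7 - - \frac{37}{128}\right) + 21431\right)} = \frac{1}{- \frac{1}{30094} + \left(\left(7 + \frac{37}{128}\right) + 21431\right)} = \frac{1}{- \frac{1}{30094} + \left(\frac{933}{128} + 21431\right)} = \frac{1}{- \frac{1}{30094} + \frac{2744101}{128}} = \frac{1}{\frac{41290487683}{1926016}} = \frac{1926016}{41290487683}$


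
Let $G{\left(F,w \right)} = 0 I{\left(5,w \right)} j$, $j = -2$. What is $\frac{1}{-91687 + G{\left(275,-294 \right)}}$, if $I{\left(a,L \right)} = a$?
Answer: $- \frac{1}{91687} \approx -1.0907 \cdot 10^{-5}$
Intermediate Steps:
$G{\left(F,w \right)} = 0$ ($G{\left(F,w \right)} = 0 \cdot 5 \left(-2\right) = 0 \left(-2\right) = 0$)
$\frac{1}{-91687 + G{\left(275,-294 \right)}} = \frac{1}{-91687 + 0} = \frac{1}{-91687} = - \frac{1}{91687}$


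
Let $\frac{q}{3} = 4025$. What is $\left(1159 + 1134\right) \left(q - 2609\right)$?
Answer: $21705538$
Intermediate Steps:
$q = 12075$ ($q = 3 \cdot 4025 = 12075$)
$\left(1159 + 1134\right) \left(q - 2609\right) = \left(1159 + 1134\right) \left(12075 - 2609\right) = 2293 \cdot 9466 = 21705538$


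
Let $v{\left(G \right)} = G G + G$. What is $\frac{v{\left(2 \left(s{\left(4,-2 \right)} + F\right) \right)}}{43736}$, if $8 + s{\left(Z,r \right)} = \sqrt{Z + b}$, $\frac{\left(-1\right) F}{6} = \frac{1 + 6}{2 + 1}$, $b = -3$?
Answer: $\frac{123}{3124} \approx 0.039373$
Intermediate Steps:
$F = -14$ ($F = - 6 \frac{1 + 6}{2 + 1} = - 6 \cdot \frac{7}{3} = - 6 \cdot 7 \cdot \frac{1}{3} = \left(-6\right) \frac{7}{3} = -14$)
$s{\left(Z,r \right)} = -8 + \sqrt{-3 + Z}$ ($s{\left(Z,r \right)} = -8 + \sqrt{Z - 3} = -8 + \sqrt{-3 + Z}$)
$v{\left(G \right)} = G + G^{2}$ ($v{\left(G \right)} = G^{2} + G = G + G^{2}$)
$\frac{v{\left(2 \left(s{\left(4,-2 \right)} + F\right) \right)}}{43736} = \frac{2 \left(\left(-8 + \sqrt{-3 + 4}\right) - 14\right) \left(1 + 2 \left(\left(-8 + \sqrt{-3 + 4}\right) - 14\right)\right)}{43736} = 2 \left(\left(-8 + \sqrt{1}\right) - 14\right) \left(1 + 2 \left(\left(-8 + \sqrt{1}\right) - 14\right)\right) \frac{1}{43736} = 2 \left(\left(-8 + 1\right) - 14\right) \left(1 + 2 \left(\left(-8 + 1\right) - 14\right)\right) \frac{1}{43736} = 2 \left(-7 - 14\right) \left(1 + 2 \left(-7 - 14\right)\right) \frac{1}{43736} = 2 \left(-21\right) \left(1 + 2 \left(-21\right)\right) \frac{1}{43736} = - 42 \left(1 - 42\right) \frac{1}{43736} = \left(-42\right) \left(-41\right) \frac{1}{43736} = 1722 \cdot \frac{1}{43736} = \frac{123}{3124}$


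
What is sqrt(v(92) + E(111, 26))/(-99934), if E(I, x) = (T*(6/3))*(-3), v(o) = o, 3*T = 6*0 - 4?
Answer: -5/49967 ≈ -0.00010007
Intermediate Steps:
T = -4/3 (T = (6*0 - 4)/3 = (0 - 4)/3 = (1/3)*(-4) = -4/3 ≈ -1.3333)
E(I, x) = 8 (E(I, x) = -8/3*(-3) = 8)
sqrt(v(92) + E(111, 26))/(-99934) = sqrt(92 + 8)/(-99934) = sqrt(100)*(-1/99934) = 10*(-1/99934) = -5/49967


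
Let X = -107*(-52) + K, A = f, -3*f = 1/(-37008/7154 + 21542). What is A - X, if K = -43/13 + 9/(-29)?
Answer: -484471117074689/87129107130 ≈ -5560.4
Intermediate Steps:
K = -1364/377 (K = -43*1/13 + 9*(-1/29) = -43/13 - 9/29 = -1364/377 ≈ -3.6180)
f = -3577/231111690 (f = -1/(3*(-37008/7154 + 21542)) = -1/(3*(-37008*1/7154 + 21542)) = -1/(3*(-18504/3577 + 21542)) = -1/(3*77037230/3577) = -⅓*3577/77037230 = -3577/231111690 ≈ -1.5477e-5)
A = -3577/231111690 ≈ -1.5477e-5
X = 2096264/377 (X = -107*(-52) - 1364/377 = 5564 - 1364/377 = 2096264/377 ≈ 5560.4)
A - X = -3577/231111690 - 1*2096264/377 = -3577/231111690 - 2096264/377 = -484471117074689/87129107130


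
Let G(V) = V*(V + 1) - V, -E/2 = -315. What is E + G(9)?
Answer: 711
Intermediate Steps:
E = 630 (E = -2*(-315) = 630)
G(V) = -V + V*(1 + V) (G(V) = V*(1 + V) - V = -V + V*(1 + V))
E + G(9) = 630 + 9² = 630 + 81 = 711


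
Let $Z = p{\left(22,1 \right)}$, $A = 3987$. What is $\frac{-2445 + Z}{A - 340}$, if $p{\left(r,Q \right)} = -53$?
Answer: $- \frac{2498}{3647} \approx -0.68495$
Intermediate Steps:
$Z = -53$
$\frac{-2445 + Z}{A - 340} = \frac{-2445 - 53}{3987 - 340} = - \frac{2498}{3647}$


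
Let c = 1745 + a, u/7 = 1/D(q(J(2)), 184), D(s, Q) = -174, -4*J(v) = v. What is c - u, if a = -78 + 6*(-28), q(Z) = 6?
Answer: 260833/174 ≈ 1499.0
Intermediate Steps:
J(v) = -v/4
a = -246 (a = -78 - 168 = -246)
u = -7/174 (u = 7/(-174) = 7*(-1/174) = -7/174 ≈ -0.040230)
c = 1499 (c = 1745 - 246 = 1499)
c - u = 1499 - 1*(-7/174) = 1499 + 7/174 = 260833/174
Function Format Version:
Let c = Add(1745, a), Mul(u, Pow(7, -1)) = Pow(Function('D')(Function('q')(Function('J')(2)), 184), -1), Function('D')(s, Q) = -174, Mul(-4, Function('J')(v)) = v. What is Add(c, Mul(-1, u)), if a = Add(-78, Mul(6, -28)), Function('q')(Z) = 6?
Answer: Rational(260833, 174) ≈ 1499.0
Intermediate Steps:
Function('J')(v) = Mul(Rational(-1, 4), v)
a = -246 (a = Add(-78, -168) = -246)
u = Rational(-7, 174) (u = Mul(7, Pow(-174, -1)) = Mul(7, Rational(-1, 174)) = Rational(-7, 174) ≈ -0.040230)
c = 1499 (c = Add(1745, -246) = 1499)
Add(c, Mul(-1, u)) = Add(1499, Mul(-1, Rational(-7, 174))) = Add(1499, Rational(7, 174)) = Rational(260833, 174)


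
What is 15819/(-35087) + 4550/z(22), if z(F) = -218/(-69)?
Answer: 5506057554/3824483 ≈ 1439.7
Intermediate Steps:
z(F) = 218/69 (z(F) = -218*(-1/69) = 218/69)
15819/(-35087) + 4550/z(22) = 15819/(-35087) + 4550/(218/69) = 15819*(-1/35087) + 4550*(69/218) = -15819/35087 + 156975/109 = 5506057554/3824483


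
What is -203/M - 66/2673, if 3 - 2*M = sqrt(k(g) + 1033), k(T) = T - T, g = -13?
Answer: 48305/41472 + 203*sqrt(1033)/512 ≈ 13.908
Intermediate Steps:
k(T) = 0
M = 3/2 - sqrt(1033)/2 (M = 3/2 - sqrt(0 + 1033)/2 = 3/2 - sqrt(1033)/2 ≈ -14.570)
-203/M - 66/2673 = -203/(3/2 - sqrt(1033)/2) - 66/2673 = -203/(3/2 - sqrt(1033)/2) - 66*1/2673 = -203/(3/2 - sqrt(1033)/2) - 2/81 = -2/81 - 203/(3/2 - sqrt(1033)/2)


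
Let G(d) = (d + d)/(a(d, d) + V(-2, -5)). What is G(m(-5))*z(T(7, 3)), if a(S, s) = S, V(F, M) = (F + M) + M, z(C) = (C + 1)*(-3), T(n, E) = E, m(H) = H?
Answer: -120/17 ≈ -7.0588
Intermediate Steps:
z(C) = -3 - 3*C (z(C) = (1 + C)*(-3) = -3 - 3*C)
V(F, M) = F + 2*M
G(d) = 2*d/(-12 + d) (G(d) = (d + d)/(d + (-2 + 2*(-5))) = (2*d)/(d + (-2 - 10)) = (2*d)/(d - 12) = (2*d)/(-12 + d) = 2*d/(-12 + d))
G(m(-5))*z(T(7, 3)) = (2*(-5)/(-12 - 5))*(-3 - 3*3) = (2*(-5)/(-17))*(-3 - 9) = (2*(-5)*(-1/17))*(-12) = (10/17)*(-12) = -120/17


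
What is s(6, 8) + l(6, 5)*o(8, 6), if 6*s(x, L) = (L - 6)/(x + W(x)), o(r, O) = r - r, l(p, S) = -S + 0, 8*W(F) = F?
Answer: 4/81 ≈ 0.049383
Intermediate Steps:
W(F) = F/8
l(p, S) = -S
o(r, O) = 0
s(x, L) = 4*(-6 + L)/(27*x) (s(x, L) = ((L - 6)/(x + x/8))/6 = ((-6 + L)/((9*x/8)))/6 = ((-6 + L)*(8/(9*x)))/6 = (8*(-6 + L)/(9*x))/6 = 4*(-6 + L)/(27*x))
s(6, 8) + l(6, 5)*o(8, 6) = (4/27)*(-6 + 8)/6 - 1*5*0 = (4/27)*(⅙)*2 - 5*0 = 4/81 + 0 = 4/81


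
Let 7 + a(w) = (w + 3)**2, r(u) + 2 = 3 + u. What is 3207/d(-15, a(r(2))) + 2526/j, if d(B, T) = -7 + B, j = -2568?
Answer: -690929/4708 ≈ -146.76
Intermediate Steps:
r(u) = 1 + u (r(u) = -2 + (3 + u) = 1 + u)
a(w) = -7 + (3 + w)**2 (a(w) = -7 + (w + 3)**2 = -7 + (3 + w)**2)
3207/d(-15, a(r(2))) + 2526/j = 3207/(-7 - 15) + 2526/(-2568) = 3207/(-22) + 2526*(-1/2568) = 3207*(-1/22) - 421/428 = -3207/22 - 421/428 = -690929/4708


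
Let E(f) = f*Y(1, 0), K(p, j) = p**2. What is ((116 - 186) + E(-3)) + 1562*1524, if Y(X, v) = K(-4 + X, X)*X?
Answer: 2380391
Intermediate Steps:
Y(X, v) = X*(-4 + X)**2 (Y(X, v) = (-4 + X)**2*X = X*(-4 + X)**2)
E(f) = 9*f (E(f) = f*(1*(-4 + 1)**2) = f*(1*(-3)**2) = f*(1*9) = f*9 = 9*f)
((116 - 186) + E(-3)) + 1562*1524 = ((116 - 186) + 9*(-3)) + 1562*1524 = (-70 - 27) + 2380488 = -97 + 2380488 = 2380391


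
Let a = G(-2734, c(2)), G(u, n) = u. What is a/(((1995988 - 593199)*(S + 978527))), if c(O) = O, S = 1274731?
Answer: -1367/1580422768281 ≈ -8.6496e-10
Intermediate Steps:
a = -2734
a/(((1995988 - 593199)*(S + 978527))) = -2734*1/((1274731 + 978527)*(1995988 - 593199)) = -2734/(1402789*2253258) = -2734/3160845536562 = -2734*1/3160845536562 = -1367/1580422768281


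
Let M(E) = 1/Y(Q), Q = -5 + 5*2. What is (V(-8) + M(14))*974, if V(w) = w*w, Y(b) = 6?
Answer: 187495/3 ≈ 62498.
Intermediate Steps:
Q = 5 (Q = -5 + 10 = 5)
V(w) = w**2
M(E) = 1/6
(V(-8) + M(14))*974 = ((-8)**2 + 1/6)*974 = (64 + 1/6)*974 = (385/6)*974 = 187495/3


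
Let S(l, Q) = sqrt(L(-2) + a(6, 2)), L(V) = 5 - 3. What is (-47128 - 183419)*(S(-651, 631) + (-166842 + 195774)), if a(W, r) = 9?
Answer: -6670185804 - 230547*sqrt(11) ≈ -6.6710e+9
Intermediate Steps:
L(V) = 2
S(l, Q) = sqrt(11) (S(l, Q) = sqrt(2 + 9) = sqrt(11))
(-47128 - 183419)*(S(-651, 631) + (-166842 + 195774)) = (-47128 - 183419)*(sqrt(11) + (-166842 + 195774)) = -230547*(sqrt(11) + 28932) = -230547*(28932 + sqrt(11)) = -6670185804 - 230547*sqrt(11)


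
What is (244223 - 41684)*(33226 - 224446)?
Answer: -38729507580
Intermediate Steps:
(244223 - 41684)*(33226 - 224446) = 202539*(-191220) = -38729507580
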